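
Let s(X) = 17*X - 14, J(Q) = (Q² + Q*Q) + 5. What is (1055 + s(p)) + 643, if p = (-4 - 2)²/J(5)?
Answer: 93232/55 ≈ 1695.1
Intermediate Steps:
J(Q) = 5 + 2*Q² (J(Q) = (Q² + Q²) + 5 = 2*Q² + 5 = 5 + 2*Q²)
p = 36/55 (p = (-4 - 2)²/(5 + 2*5²) = (-6)²/(5 + 2*25) = 36/(5 + 50) = 36/55 ≈ 0.65455)
s(X) = -14 + 17*X
(1055 + s(p)) + 643 = (1055 + (-14 + 17*(36/55))) + 643 = (1055 + (-14 + 612/55)) + 643 = (1055 - 158/55) + 643 = 57867/55 + 643 = 93232/55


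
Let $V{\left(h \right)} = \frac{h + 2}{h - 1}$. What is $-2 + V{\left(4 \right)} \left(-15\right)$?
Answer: $-32$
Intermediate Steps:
$V{\left(h \right)} = \frac{2 + h}{-1 + h}$
$-2 + V{\left(4 \right)} \left(-15\right) = -2 + \frac{2 + 4}{-1 + 4} \left(-15\right) = -2 + \frac{1}{3} \cdot 6 \left(-15\right) = -2 + 2 \left(-15\right) = -2 - 30 = -32$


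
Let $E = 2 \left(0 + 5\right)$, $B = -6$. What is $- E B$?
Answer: $60$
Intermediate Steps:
$E = 10$ ($E = 2 \cdot 5 = 10$)
$- E B = \left(-1\right) 10 \left(-6\right) = \left(-10\right) \left(-6\right) = 60$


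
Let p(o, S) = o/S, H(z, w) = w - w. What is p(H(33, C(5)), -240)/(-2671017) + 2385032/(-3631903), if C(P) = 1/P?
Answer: -2385032/3631903 ≈ -0.65669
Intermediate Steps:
H(z, w) = 0
p(H(33, C(5)), -240)/(-2671017) + 2385032/(-3631903) = (0/(-240))/(-2671017) + 2385032/(-3631903) = (0*(-1/240))*(-1/2671017) + 2385032*(-1/3631903) = 0*(-1/2671017) - 2385032/3631903 = 0 - 2385032/3631903 = -2385032/3631903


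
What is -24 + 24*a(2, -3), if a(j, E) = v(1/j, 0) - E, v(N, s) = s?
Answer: 48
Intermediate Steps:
a(j, E) = -E (a(j, E) = 0 - E = -E)
-24 + 24*a(2, -3) = -24 + 24*(-1*(-3)) = -24 + 24*3 = -24 + 72 = 48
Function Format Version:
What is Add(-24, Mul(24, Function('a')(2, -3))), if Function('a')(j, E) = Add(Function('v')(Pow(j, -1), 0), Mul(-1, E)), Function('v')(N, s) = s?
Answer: 48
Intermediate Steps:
Function('a')(j, E) = Mul(-1, E) (Function('a')(j, E) = Add(0, Mul(-1, E)) = Mul(-1, E))
Add(-24, Mul(24, Function('a')(2, -3))) = Add(-24, Mul(24, Mul(-1, -3))) = Add(-24, Mul(24, 3)) = Add(-24, 72) = 48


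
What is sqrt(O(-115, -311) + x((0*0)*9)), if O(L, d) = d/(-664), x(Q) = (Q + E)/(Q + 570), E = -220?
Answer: sqrt(29511978)/18924 ≈ 0.28707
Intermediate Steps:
x(Q) = (-220 + Q)/(570 + Q) (x(Q) = (Q - 220)/(Q + 570) = (-220 + Q)/(570 + Q))
O(L, d) = -d/664 (O(L, d) = d*(-1/664) = -d/664)
sqrt(O(-115, -311) + x((0*0)*9)) = sqrt(-1/664*(-311) + (-220 + (0*0)*9)/(570 + (0*0)*9)) = sqrt(311/664 + (-220 + 0*9)/(570 + 0*9)) = sqrt(311/664 + (-220 + 0)/(570 + 0)) = sqrt(311/664 - 220/570) = sqrt(311/664 + (1/570)*(-220)) = sqrt(311/664 - 22/57) = sqrt(3119/37848) = sqrt(29511978)/18924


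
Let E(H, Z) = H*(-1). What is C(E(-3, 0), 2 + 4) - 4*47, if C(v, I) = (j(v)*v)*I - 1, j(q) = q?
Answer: -135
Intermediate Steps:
E(H, Z) = -H
C(v, I) = -1 + I*v**2 (C(v, I) = (v*v)*I - 1 = v**2*I - 1 = I*v**2 - 1 = -1 + I*v**2)
C(E(-3, 0), 2 + 4) - 4*47 = (-1 + (2 + 4)*(-1*(-3))**2) - 4*47 = (-1 + 6*3**2) - 188 = (-1 + 6*9) - 188 = (-1 + 54) - 188 = 53 - 188 = -135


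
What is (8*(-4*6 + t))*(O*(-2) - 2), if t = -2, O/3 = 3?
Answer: 4160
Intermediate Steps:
O = 9 (O = 3*3 = 9)
(8*(-4*6 + t))*(O*(-2) - 2) = (8*(-4*6 - 2))*(9*(-2) - 2) = (8*(-24 - 2))*(-18 - 2) = (8*(-26))*(-20) = -208*(-20) = 4160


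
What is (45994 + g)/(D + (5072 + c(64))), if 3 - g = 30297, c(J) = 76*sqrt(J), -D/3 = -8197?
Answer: 15700/30271 ≈ 0.51865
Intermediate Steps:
D = 24591 (D = -3*(-8197) = 24591)
g = -30294 (g = 3 - 1*30297 = 3 - 30297 = -30294)
(45994 + g)/(D + (5072 + c(64))) = (45994 - 30294)/(24591 + (5072 + 76*sqrt(64))) = 15700/(24591 + (5072 + 76*8)) = 15700/(24591 + (5072 + 608)) = 15700/(24591 + 5680) = 15700/30271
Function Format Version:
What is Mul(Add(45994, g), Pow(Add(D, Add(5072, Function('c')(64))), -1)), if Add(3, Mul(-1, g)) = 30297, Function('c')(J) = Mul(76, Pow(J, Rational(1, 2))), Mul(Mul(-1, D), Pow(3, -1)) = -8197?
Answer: Rational(15700, 30271) ≈ 0.51865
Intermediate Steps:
D = 24591 (D = Mul(-3, -8197) = 24591)
g = -30294 (g = Add(3, Mul(-1, 30297)) = Add(3, -30297) = -30294)
Mul(Add(45994, g), Pow(Add(D, Add(5072, Function('c')(64))), -1)) = Mul(Add(45994, -30294), Pow(Add(24591, Add(5072, Mul(76, Pow(64, Rational(1, 2))))), -1)) = Mul(15700, Pow(Add(24591, Add(5072, Mul(76, 8))), -1)) = Mul(15700, Pow(Add(24591, Add(5072, 608)), -1)) = Mul(15700, Pow(Add(24591, 5680), -1)) = Mul(15700, Pow(30271, -1)) = Mul(15700, Rational(1, 30271)) = Rational(15700, 30271)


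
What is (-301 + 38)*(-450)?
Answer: 118350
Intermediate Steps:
(-301 + 38)*(-450) = -263*(-450) = 118350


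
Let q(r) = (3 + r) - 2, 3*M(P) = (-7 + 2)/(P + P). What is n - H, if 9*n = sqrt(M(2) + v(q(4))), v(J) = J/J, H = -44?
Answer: 44 + sqrt(21)/54 ≈ 44.085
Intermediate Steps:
M(P) = -5/(6*P) (M(P) = ((-7 + 2)/(P + P))/3 = (-5*1/(2*P))/3 = (-5/(2*P))/3 = -5/(6*P))
q(r) = 1 + r
v(J) = 1
n = sqrt(21)/54 (n = sqrt(-5/6/2 + 1)/9 = sqrt(-5/6*1/2 + 1)/9 = sqrt(-5/12 + 1)/9 = sqrt(7/12)/9 = (sqrt(21)/6)/9 = sqrt(21)/54 ≈ 0.084862)
n - H = sqrt(21)/54 - 1*(-44) = sqrt(21)/54 + 44 = 44 + sqrt(21)/54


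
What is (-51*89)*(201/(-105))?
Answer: 304113/35 ≈ 8688.9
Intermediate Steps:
(-51*89)*(201/(-105)) = -912339*(-1)/105 = -4539*(-67/35) = 304113/35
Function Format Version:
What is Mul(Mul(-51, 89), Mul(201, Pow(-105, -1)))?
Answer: Rational(304113, 35) ≈ 8688.9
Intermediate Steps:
Mul(Mul(-51, 89), Mul(201, Pow(-105, -1))) = Mul(-4539, Mul(201, Rational(-1, 105))) = Mul(-4539, Rational(-67, 35)) = Rational(304113, 35)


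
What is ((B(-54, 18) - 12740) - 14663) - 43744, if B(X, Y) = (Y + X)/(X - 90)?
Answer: -284587/4 ≈ -71147.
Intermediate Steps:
B(X, Y) = (X + Y)/(-90 + X)
((B(-54, 18) - 12740) - 14663) - 43744 = (((-54 + 18)/(-90 - 54) - 12740) - 14663) - 43744 = ((-36/(-144) - 12740) - 14663) - 43744 = ((-1/144*(-36) - 12740) - 14663) - 43744 = ((1/4 - 12740) - 14663) - 43744 = (-50959/4 - 14663) - 43744 = -109611/4 - 43744 = -284587/4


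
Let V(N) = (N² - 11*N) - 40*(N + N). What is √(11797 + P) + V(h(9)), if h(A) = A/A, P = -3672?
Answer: -90 + 25*√13 ≈ 0.13878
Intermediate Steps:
h(A) = 1
V(N) = N² - 91*N (V(N) = (N² - 11*N) - 80*N = N² - 91*N)
√(11797 + P) + V(h(9)) = √(11797 - 3672) + 1*(-91 + 1) = √8125 + 1*(-90) = 25*√13 - 90 = -90 + 25*√13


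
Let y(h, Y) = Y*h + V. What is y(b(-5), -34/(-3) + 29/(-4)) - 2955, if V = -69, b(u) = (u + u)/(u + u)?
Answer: -36239/12 ≈ -3019.9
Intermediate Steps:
b(u) = 1 (b(u) = (2*u)/((2*u)) = (2*u)*(1/(2*u)) = 1)
y(h, Y) = -69 + Y*h (y(h, Y) = Y*h - 69 = -69 + Y*h)
y(b(-5), -34/(-3) + 29/(-4)) - 2955 = (-69 + (-34/(-3) + 29/(-4))*1) - 2955 = (-69 + (-34*(-⅓) + 29*(-¼))*1) - 2955 = (-69 + (34/3 - 29/4)*1) - 2955 = (-69 + (49/12)*1) - 2955 = (-69 + 49/12) - 2955 = -779/12 - 2955 = -36239/12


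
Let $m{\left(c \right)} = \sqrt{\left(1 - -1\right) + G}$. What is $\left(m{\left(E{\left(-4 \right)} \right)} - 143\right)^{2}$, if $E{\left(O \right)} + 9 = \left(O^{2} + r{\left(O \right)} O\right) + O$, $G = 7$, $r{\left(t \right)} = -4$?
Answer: $19600$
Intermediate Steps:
$E{\left(O \right)} = -9 + O^{2} - 3 O$ ($E{\left(O \right)} = -9 + \left(\left(O^{2} - 4 O\right) + O\right) = -9 + \left(O^{2} - 3 O\right) = -9 + O^{2} - 3 O$)
$m{\left(c \right)} = 3$ ($m{\left(c \right)} = \sqrt{\left(1 - -1\right) + 7} = \sqrt{\left(1 + 1\right) + 7} = \sqrt{2 + 7} = \sqrt{9} = 3$)
$\left(m{\left(E{\left(-4 \right)} \right)} - 143\right)^{2} = \left(3 - 143\right)^{2} = \left(-140\right)^{2} = 19600$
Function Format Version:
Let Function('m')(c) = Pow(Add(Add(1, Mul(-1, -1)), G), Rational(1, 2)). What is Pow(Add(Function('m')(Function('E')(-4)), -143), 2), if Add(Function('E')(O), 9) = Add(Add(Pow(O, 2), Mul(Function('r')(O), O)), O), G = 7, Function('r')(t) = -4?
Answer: 19600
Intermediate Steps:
Function('E')(O) = Add(-9, Pow(O, 2), Mul(-3, O)) (Function('E')(O) = Add(-9, Add(Add(Pow(O, 2), Mul(-4, O)), O)) = Add(-9, Add(Pow(O, 2), Mul(-3, O))) = Add(-9, Pow(O, 2), Mul(-3, O)))
Function('m')(c) = 3 (Function('m')(c) = Pow(Add(Add(1, Mul(-1, -1)), 7), Rational(1, 2)) = Pow(Add(Add(1, 1), 7), Rational(1, 2)) = Pow(Add(2, 7), Rational(1, 2)) = Pow(9, Rational(1, 2)) = 3)
Pow(Add(Function('m')(Function('E')(-4)), -143), 2) = Pow(Add(3, -143), 2) = Pow(-140, 2) = 19600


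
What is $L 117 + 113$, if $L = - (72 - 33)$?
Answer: $-4450$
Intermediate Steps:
$L = -39$ ($L = \left(-1\right) 39 = -39$)
$L 117 + 113 = \left(-39\right) 117 + 113 = -4563 + 113 = -4450$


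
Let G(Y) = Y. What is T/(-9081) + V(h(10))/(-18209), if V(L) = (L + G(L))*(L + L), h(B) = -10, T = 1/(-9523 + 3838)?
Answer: -20650175791/940048456365 ≈ -0.021967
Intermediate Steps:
T = -1/5685 (T = 1/(-5685) = -1/5685 ≈ -0.00017590)
V(L) = 4*L**2 (V(L) = (L + L)*(L + L) = (2*L)*(2*L) = 4*L**2)
T/(-9081) + V(h(10))/(-18209) = -1/5685/(-9081) + (4*(-10)**2)/(-18209) = -1/5685*(-1/9081) + (4*100)*(-1/18209) = 1/51625485 + 400*(-1/18209) = 1/51625485 - 400/18209 = -20650175791/940048456365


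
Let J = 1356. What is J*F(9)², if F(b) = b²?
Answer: 8896716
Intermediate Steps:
J*F(9)² = 1356*(9²)² = 1356*81² = 1356*6561 = 8896716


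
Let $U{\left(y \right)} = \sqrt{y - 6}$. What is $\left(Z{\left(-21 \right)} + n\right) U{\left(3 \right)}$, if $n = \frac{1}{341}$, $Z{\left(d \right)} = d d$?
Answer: $\frac{150382 i \sqrt{3}}{341} \approx 763.84 i$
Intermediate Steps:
$Z{\left(d \right)} = d^{2}$
$U{\left(y \right)} = \sqrt{-6 + y}$
$n = \frac{1}{341} \approx 0.0029326$
$\left(Z{\left(-21 \right)} + n\right) U{\left(3 \right)} = \left(\left(-21\right)^{2} + \frac{1}{341}\right) \sqrt{-6 + 3} = \left(441 + \frac{1}{341}\right) \sqrt{-3} = \frac{150382 i \sqrt{3}}{341}$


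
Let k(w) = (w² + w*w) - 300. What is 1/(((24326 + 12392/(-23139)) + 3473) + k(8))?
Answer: 23139/639248761 ≈ 3.6197e-5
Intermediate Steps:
k(w) = -300 + 2*w² (k(w) = (w² + w²) - 300 = 2*w² - 300 = -300 + 2*w²)
1/(((24326 + 12392/(-23139)) + 3473) + k(8)) = 1/(((24326 + 12392/(-23139)) + 3473) + (-300 + 2*8²)) = 1/(((24326 + 12392*(-1/23139)) + 3473) + (-300 + 2*64)) = 1/(((24326 - 12392/23139) + 3473) + (-300 + 128)) = 1/((562866922/23139 + 3473) - 172) = 1/(643228669/23139 - 172) = 1/(639248761/23139) = 23139/639248761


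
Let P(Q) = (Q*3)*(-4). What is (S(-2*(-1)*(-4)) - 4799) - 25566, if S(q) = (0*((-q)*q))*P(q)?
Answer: -30365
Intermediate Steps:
P(Q) = -12*Q (P(Q) = (3*Q)*(-4) = -12*Q)
S(q) = 0 (S(q) = (0*((-q)*q))*(-12*q) = (0*(-q²))*(-12*q) = 0*(-12*q) = 0)
(S(-2*(-1)*(-4)) - 4799) - 25566 = (0 - 4799) - 25566 = -4799 - 25566 = -30365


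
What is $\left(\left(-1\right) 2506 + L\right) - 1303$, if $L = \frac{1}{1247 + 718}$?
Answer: $- \frac{7484684}{1965} \approx -3809.0$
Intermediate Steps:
$L = \frac{1}{1965} \approx 0.00050891$
$\left(\left(-1\right) 2506 + L\right) - 1303 = \left(\left(-1\right) 2506 + \frac{1}{1965}\right) - 1303 = \left(-2506 + \frac{1}{1965}\right) - 1303 = - \frac{4924289}{1965} - 1303 = - \frac{7484684}{1965}$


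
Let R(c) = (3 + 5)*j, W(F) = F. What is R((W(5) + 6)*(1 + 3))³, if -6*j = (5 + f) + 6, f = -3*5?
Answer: 4096/27 ≈ 151.70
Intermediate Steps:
f = -15
j = ⅔ (j = -((5 - 15) + 6)/6 = -(-10 + 6)/6 = -⅙*(-4) = ⅔ ≈ 0.66667)
R(c) = 16/3 (R(c) = (3 + 5)*(⅔) = 8*(⅔) = 16/3)
R((W(5) + 6)*(1 + 3))³ = (16/3)³ = 4096/27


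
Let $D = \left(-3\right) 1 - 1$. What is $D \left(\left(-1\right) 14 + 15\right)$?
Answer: $-4$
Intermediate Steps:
$D = -4$ ($D = -3 - 1 = -4$)
$D \left(\left(-1\right) 14 + 15\right) = - 4 \left(\left(-1\right) 14 + 15\right) = - 4 \left(-14 + 15\right) = \left(-4\right) 1 = -4$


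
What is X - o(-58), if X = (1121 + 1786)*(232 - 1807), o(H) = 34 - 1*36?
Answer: -4578523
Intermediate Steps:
o(H) = -2 (o(H) = 34 - 36 = -2)
X = -4578525 (X = 2907*(-1575) = -4578525)
X - o(-58) = -4578525 - 1*(-2) = -4578525 + 2 = -4578523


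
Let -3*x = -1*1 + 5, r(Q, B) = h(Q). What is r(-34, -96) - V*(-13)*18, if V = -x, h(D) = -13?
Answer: 299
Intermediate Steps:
r(Q, B) = -13
x = -4/3 (x = -(-1*1 + 5)/3 = -(-1 + 5)/3 = -⅓*4 = -4/3 ≈ -1.3333)
V = 4/3 (V = -1*(-4/3) = 4/3 ≈ 1.3333)
r(-34, -96) - V*(-13)*18 = -13 - (4/3)*(-13)*18 = -13 - (-52)*18/3 = -13 - 1*(-312) = -13 + 312 = 299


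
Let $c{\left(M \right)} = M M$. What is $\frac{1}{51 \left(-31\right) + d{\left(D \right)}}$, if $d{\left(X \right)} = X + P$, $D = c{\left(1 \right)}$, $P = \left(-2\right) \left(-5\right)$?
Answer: $- \frac{1}{1570} \approx -0.00063694$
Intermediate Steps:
$P = 10$
$c{\left(M \right)} = M^{2}$
$D = 1$ ($D = 1^{2} = 1$)
$d{\left(X \right)} = 10 + X$ ($d{\left(X \right)} = X + 10 = 10 + X$)
$\frac{1}{51 \left(-31\right) + d{\left(D \right)}} = \frac{1}{51 \left(-31\right) + \left(10 + 1\right)} = \frac{1}{-1581 + 11} = \frac{1}{-1570} = - \frac{1}{1570}$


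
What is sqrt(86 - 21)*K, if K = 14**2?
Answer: 196*sqrt(65) ≈ 1580.2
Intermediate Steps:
K = 196
sqrt(86 - 21)*K = sqrt(86 - 21)*196 = sqrt(65)*196 = 196*sqrt(65)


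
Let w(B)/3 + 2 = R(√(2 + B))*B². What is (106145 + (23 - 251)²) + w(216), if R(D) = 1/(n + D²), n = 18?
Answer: 9364249/59 ≈ 1.5872e+5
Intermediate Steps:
R(D) = 1/(18 + D²)
w(B) = -6 + 3*B²/(20 + B) (w(B) = -6 + 3*(B²/(18 + (√(2 + B))²)) = -6 + 3*(B²/(18 + (2 + B))) = -6 + 3*(B²/(20 + B)) = -6 + 3*B²/(20 + B))
(106145 + (23 - 251)²) + w(216) = (106145 + (23 - 251)²) + 3*(-40 + 216² - 2*216)/(20 + 216) = (106145 + (-228)²) + 3*(-40 + 46656 - 432)/236 = (106145 + 51984) + 3*(1/236)*46184 = 158129 + 34638/59 = 9364249/59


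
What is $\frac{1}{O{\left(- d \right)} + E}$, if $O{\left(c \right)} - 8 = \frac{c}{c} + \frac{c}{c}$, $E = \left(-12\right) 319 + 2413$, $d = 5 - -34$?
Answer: $- \frac{1}{1405} \approx -0.00071174$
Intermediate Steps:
$d = 39$ ($d = 5 + 34 = 39$)
$E = -1415$ ($E = -3828 + 2413 = -1415$)
$O{\left(c \right)} = 10$ ($O{\left(c \right)} = 8 + \left(\frac{c}{c} + \frac{c}{c}\right) = 8 + \left(1 + 1\right) = 8 + 2 = 10$)
$\frac{1}{O{\left(- d \right)} + E} = \frac{1}{10 - 1415} = \frac{1}{-1405} = - \frac{1}{1405}$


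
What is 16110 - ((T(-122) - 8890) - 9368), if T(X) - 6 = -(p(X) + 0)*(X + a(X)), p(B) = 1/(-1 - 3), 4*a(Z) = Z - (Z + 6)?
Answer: 275143/8 ≈ 34393.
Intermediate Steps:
a(Z) = -3/2 (a(Z) = (Z - (Z + 6))/4 = (Z - (6 + Z))/4 = (Z + (-6 - Z))/4 = (¼)*(-6) = -3/2)
p(B) = -¼ (p(B) = 1/(-4) = -¼)
T(X) = 45/8 + X/4 (T(X) = 6 - (-¼ + 0)*(X - 3/2) = 6 - (-1)*(-3/2 + X)/4 = 6 - (3/8 - X/4) = 6 + (-3/8 + X/4) = 45/8 + X/4)
16110 - ((T(-122) - 8890) - 9368) = 16110 - (((45/8 + (¼)*(-122)) - 8890) - 9368) = 16110 - (((45/8 - 61/2) - 8890) - 9368) = 16110 - ((-199/8 - 8890) - 9368) = 16110 - (-71319/8 - 9368) = 16110 - 1*(-146263/8) = 16110 + 146263/8 = 275143/8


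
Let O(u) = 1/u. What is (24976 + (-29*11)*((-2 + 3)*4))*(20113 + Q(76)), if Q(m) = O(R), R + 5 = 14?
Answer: 1430042200/3 ≈ 4.7668e+8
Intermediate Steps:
R = 9 (R = -5 + 14 = 9)
Q(m) = ⅑ (Q(m) = 1/9 = ⅑)
(24976 + (-29*11)*((-2 + 3)*4))*(20113 + Q(76)) = (24976 + (-29*11)*((-2 + 3)*4))*(20113 + ⅑) = (24976 - 319*4)*(181018/9) = (24976 - 1276)*(181018/9) = 23700*(181018/9) = 1430042200/3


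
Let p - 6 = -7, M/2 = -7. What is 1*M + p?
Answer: -15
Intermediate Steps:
M = -14 (M = 2*(-7) = -14)
p = -1 (p = 6 - 7 = -1)
1*M + p = 1*(-14) - 1 = -14 - 1 = -15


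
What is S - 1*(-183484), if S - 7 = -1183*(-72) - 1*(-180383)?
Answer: 449050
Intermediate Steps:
S = 265566 (S = 7 + (-1183*(-72) - 1*(-180383)) = 7 + (85176 + 180383) = 7 + 265559 = 265566)
S - 1*(-183484) = 265566 - 1*(-183484) = 265566 + 183484 = 449050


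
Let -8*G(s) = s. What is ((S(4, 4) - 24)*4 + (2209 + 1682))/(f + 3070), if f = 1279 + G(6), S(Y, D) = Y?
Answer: 15244/17393 ≈ 0.87644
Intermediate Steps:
G(s) = -s/8
f = 5113/4 (f = 1279 - 1/8*6 = 1279 - 3/4 = 5113/4 ≈ 1278.3)
((S(4, 4) - 24)*4 + (2209 + 1682))/(f + 3070) = ((4 - 24)*4 + (2209 + 1682))/(5113/4 + 3070) = (-20*4 + 3891)/(17393/4) = (-80 + 3891)*(4/17393) = 3811*(4/17393) = 15244/17393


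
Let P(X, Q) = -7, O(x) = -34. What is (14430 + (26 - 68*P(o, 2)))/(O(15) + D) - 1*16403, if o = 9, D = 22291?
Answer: -365066639/22257 ≈ -16402.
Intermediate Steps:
(14430 + (26 - 68*P(o, 2)))/(O(15) + D) - 1*16403 = (14430 + (26 - 68*(-7)))/(-34 + 22291) - 1*16403 = (14430 + (26 + 476))/22257 - 16403 = (14430 + 502)*(1/22257) - 16403 = 14932*(1/22257) - 16403 = 14932/22257 - 16403 = -365066639/22257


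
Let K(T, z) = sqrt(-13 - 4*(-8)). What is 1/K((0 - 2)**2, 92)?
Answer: sqrt(19)/19 ≈ 0.22942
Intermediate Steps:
K(T, z) = sqrt(19) (K(T, z) = sqrt(-13 + 32) = sqrt(19))
1/K((0 - 2)**2, 92) = 1/(sqrt(19)) = sqrt(19)/19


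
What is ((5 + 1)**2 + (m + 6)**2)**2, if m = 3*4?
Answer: 129600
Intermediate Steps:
m = 12
((5 + 1)**2 + (m + 6)**2)**2 = ((5 + 1)**2 + (12 + 6)**2)**2 = (6**2 + 18**2)**2 = (36 + 324)**2 = 360**2 = 129600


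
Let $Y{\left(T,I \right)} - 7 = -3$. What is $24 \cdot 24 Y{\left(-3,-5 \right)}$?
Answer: $2304$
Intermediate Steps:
$Y{\left(T,I \right)} = 4$ ($Y{\left(T,I \right)} = 7 - 3 = 4$)
$24 \cdot 24 Y{\left(-3,-5 \right)} = 24 \cdot 24 \cdot 4 = 576 \cdot 4 = 2304$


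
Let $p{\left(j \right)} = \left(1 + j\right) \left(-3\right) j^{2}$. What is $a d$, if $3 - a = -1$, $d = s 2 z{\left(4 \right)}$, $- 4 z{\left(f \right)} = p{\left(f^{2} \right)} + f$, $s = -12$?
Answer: $-313248$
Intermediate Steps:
$p{\left(j \right)} = j^{2} \left(-3 - 3 j\right)$ ($p{\left(j \right)} = \left(-3 - 3 j\right) j^{2} = j^{2} \left(-3 - 3 j\right)$)
$z{\left(f \right)} = - \frac{f}{4} - \frac{3 f^{4} \left(-1 - f^{2}\right)}{4}$ ($z{\left(f \right)} = - \frac{3 \left(f^{2}\right)^{2} \left(-1 - f^{2}\right) + f}{4} = - \frac{3 f^{4} \left(-1 - f^{2}\right) + f}{4} = - \frac{f + 3 f^{4} \left(-1 - f^{2}\right)}{4} = - \frac{f}{4} - \frac{3 f^{4} \left(-1 - f^{2}\right)}{4}$)
$d = -78312$ ($d = \left(-12\right) 2 \cdot \frac{1}{4} \cdot 4 \left(-1 + 3 \cdot 4^{3} \left(1 + 4^{2}\right)\right) = - 24 \cdot \frac{1}{4} \cdot 4 \left(-1 + 3 \cdot 64 \left(1 + 16\right)\right) = - 24 \cdot \frac{1}{4} \cdot 4 \left(-1 + 3 \cdot 64 \cdot 17\right) = - 24 \cdot \frac{1}{4} \cdot 4 \left(-1 + 3264\right) = - 24 \cdot \frac{1}{4} \cdot 4 \cdot 3263 = \left(-24\right) 3263 = -78312$)
$a = 4$ ($a = 3 - -1 = 3 + 1 = 4$)
$a d = 4 \left(-78312\right) = -313248$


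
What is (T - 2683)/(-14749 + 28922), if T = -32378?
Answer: -35061/14173 ≈ -2.4738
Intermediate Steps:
(T - 2683)/(-14749 + 28922) = (-32378 - 2683)/(-14749 + 28922) = -35061/14173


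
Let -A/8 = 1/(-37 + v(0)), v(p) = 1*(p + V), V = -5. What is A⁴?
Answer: 256/194481 ≈ 0.0013163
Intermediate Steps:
v(p) = -5 + p (v(p) = 1*(p - 5) = 1*(-5 + p) = -5 + p)
A = 4/21 (A = -8/(-37 + (-5 + 0)) = -8/(-37 - 5) = -8/(-42) = -8*(-1/42) = 4/21 ≈ 0.19048)
A⁴ = (4/21)⁴ = 256/194481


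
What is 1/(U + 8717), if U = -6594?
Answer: 1/2123 ≈ 0.00047103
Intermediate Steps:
1/(U + 8717) = 1/(-6594 + 8717) = 1/2123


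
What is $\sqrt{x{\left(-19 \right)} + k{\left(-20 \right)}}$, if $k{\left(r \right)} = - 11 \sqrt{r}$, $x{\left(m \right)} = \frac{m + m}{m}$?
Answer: $\sqrt{2 - 22 i \sqrt{5}} \approx 5.0613 - 4.8597 i$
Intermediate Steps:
$x{\left(m \right)} = 2$ ($x{\left(m \right)} = \frac{2 m}{m} = 2$)
$\sqrt{x{\left(-19 \right)} + k{\left(-20 \right)}} = \sqrt{2 - 11 \sqrt{-20}} = \sqrt{2 - 11 \cdot 2 i \sqrt{5}} = \sqrt{2 - 22 i \sqrt{5}}$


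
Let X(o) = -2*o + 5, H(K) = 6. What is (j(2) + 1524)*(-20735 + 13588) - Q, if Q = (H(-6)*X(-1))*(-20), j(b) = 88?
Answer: -11520124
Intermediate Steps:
X(o) = 5 - 2*o
Q = -840 (Q = (6*(5 - 2*(-1)))*(-20) = (6*(5 + 2))*(-20) = (6*7)*(-20) = 42*(-20) = -840)
(j(2) + 1524)*(-20735 + 13588) - Q = (88 + 1524)*(-20735 + 13588) - 1*(-840) = 1612*(-7147) + 840 = -11520964 + 840 = -11520124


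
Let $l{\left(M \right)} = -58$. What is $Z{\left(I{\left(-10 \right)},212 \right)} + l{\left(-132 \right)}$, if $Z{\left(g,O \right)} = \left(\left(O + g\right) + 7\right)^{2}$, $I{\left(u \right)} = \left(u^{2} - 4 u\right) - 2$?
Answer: $127391$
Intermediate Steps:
$I{\left(u \right)} = -2 + u^{2} - 4 u$
$Z{\left(g,O \right)} = \left(7 + O + g\right)^{2}$
$Z{\left(I{\left(-10 \right)},212 \right)} + l{\left(-132 \right)} = \left(7 + 212 - \left(-38 - 100\right)\right)^{2} - 58 = \left(7 + 212 + \left(-2 + 100 + 40\right)\right)^{2} - 58 = \left(7 + 212 + 138\right)^{2} - 58 = 357^{2} - 58 = 127449 - 58 = 127391$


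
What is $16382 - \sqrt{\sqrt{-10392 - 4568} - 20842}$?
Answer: $16382 - \sqrt{-20842 + 4 i \sqrt{935}} \approx 16382.0 - 144.37 i$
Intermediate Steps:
$16382 - \sqrt{\sqrt{-10392 - 4568} - 20842} = 16382 - \sqrt{\sqrt{-14960} - 20842} = 16382 - \sqrt{4 i \sqrt{935} - 20842} = 16382 - \sqrt{-20842 + 4 i \sqrt{935}}$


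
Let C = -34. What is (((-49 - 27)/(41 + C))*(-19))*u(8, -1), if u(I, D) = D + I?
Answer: 1444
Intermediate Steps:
(((-49 - 27)/(41 + C))*(-19))*u(8, -1) = (((-49 - 27)/(41 - 34))*(-19))*(-1 + 8) = (-76/7*(-19))*7 = (-76*1/7*(-19))*7 = -76/7*(-19)*7 = (1444/7)*7 = 1444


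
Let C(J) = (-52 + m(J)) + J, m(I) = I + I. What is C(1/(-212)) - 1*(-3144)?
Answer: 655501/212 ≈ 3092.0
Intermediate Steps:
m(I) = 2*I
C(J) = -52 + 3*J (C(J) = (-52 + 2*J) + J = -52 + 3*J)
C(1/(-212)) - 1*(-3144) = (-52 + 3/(-212)) - 1*(-3144) = (-52 + 3*(-1/212)) + 3144 = (-52 - 3/212) + 3144 = -11027/212 + 3144 = 655501/212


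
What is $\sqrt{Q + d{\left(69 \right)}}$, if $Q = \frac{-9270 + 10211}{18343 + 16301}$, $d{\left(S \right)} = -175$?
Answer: $\frac{i \sqrt{52500894699}}{17322} \approx 13.228 i$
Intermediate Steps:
$Q = \frac{941}{34644} \approx 0.027162$
$\sqrt{Q + d{\left(69 \right)}} = \sqrt{\frac{941}{34644} - 175} = \sqrt{- \frac{6061759}{34644}} = \frac{i \sqrt{52500894699}}{17322}$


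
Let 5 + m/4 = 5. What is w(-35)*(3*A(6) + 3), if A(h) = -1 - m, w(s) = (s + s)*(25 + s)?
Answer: 0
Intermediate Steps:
m = 0 (m = -20 + 4*5 = -20 + 20 = 0)
w(s) = 2*s*(25 + s) (w(s) = (2*s)*(25 + s) = 2*s*(25 + s))
A(h) = -1 (A(h) = -1 - 1*0 = -1 + 0 = -1)
w(-35)*(3*A(6) + 3) = (2*(-35)*(25 - 35))*(3*(-1) + 3) = (2*(-35)*(-10))*(-3 + 3) = 700*0 = 0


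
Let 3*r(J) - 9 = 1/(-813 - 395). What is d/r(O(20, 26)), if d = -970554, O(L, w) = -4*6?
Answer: -3517287696/10871 ≈ -3.2355e+5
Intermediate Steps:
O(L, w) = -24
r(J) = 10871/3624 (r(J) = 3 + 1/(3*(-813 - 395)) = 3 + (1/3)/(-1208) = 3 + (1/3)*(-1/1208) = 3 - 1/3624 = 10871/3624)
d/r(O(20, 26)) = -970554/10871/3624 = -970554*3624/10871 = -3517287696/10871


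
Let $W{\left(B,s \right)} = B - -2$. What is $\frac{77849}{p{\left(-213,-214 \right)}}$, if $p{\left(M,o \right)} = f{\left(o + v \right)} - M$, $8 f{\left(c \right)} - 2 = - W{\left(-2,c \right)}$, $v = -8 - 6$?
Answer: $\frac{311396}{853} \approx 365.06$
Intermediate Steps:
$W{\left(B,s \right)} = 2 + B$ ($W{\left(B,s \right)} = B + 2 = 2 + B$)
$v = -14$ ($v = -8 - 6 = -14$)
$f{\left(c \right)} = \frac{1}{4}$ ($f{\left(c \right)} = \frac{1}{4} + \frac{\left(-1\right) \left(2 - 2\right)}{8} = \frac{1}{4} + \frac{\left(-1\right) 0}{8} = \frac{1}{4} + \frac{1}{8} \cdot 0 = \frac{1}{4} + 0 = \frac{1}{4}$)
$p{\left(M,o \right)} = \frac{1}{4} - M$
$\frac{77849}{p{\left(-213,-214 \right)}} = \frac{77849}{\frac{1}{4} - -213} = \frac{77849}{\frac{1}{4} + 213} = \frac{77849}{\frac{853}{4}} = 77849 \cdot \frac{4}{853} = \frac{311396}{853}$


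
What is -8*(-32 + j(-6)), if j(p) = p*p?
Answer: -32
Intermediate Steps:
j(p) = p**2
-8*(-32 + j(-6)) = -8*(-32 + (-6)**2) = -8*(-32 + 36) = -8*4 = -32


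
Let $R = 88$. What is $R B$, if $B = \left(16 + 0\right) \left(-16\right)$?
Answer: $-22528$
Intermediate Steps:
$B = -256$ ($B = 16 \left(-16\right) = -256$)
$R B = 88 \left(-256\right) = -22528$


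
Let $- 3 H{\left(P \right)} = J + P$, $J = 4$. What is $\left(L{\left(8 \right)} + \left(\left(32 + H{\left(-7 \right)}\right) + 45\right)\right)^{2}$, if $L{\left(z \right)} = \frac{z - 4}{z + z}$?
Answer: $\frac{97969}{16} \approx 6123.1$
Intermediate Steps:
$L{\left(z \right)} = \frac{-4 + z}{2 z}$
$H{\left(P \right)} = - \frac{4}{3} - \frac{P}{3}$ ($H{\left(P \right)} = - \frac{4 + P}{3} = - \frac{4}{3} - \frac{P}{3}$)
$\left(L{\left(8 \right)} + \left(\left(32 + H{\left(-7 \right)}\right) + 45\right)\right)^{2} = \left(\frac{-4 + 8}{2 \cdot 8} + \left(\left(32 - -1\right) + 45\right)\right)^{2} = \left(\frac{1}{2} \cdot \frac{1}{8} \cdot 4 + \left(\left(32 + \left(- \frac{4}{3} + \frac{7}{3}\right)\right) + 45\right)\right)^{2} = \left(\frac{1}{4} + \left(\left(32 + 1\right) + 45\right)\right)^{2} = \left(\frac{1}{4} + \left(33 + 45\right)\right)^{2} = \left(\frac{1}{4} + 78\right)^{2} = \left(\frac{313}{4}\right)^{2} = \frac{97969}{16}$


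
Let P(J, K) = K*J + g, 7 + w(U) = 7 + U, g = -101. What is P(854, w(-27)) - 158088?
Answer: -181247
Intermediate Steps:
w(U) = U (w(U) = -7 + (7 + U) = U)
P(J, K) = -101 + J*K (P(J, K) = K*J - 101 = J*K - 101 = -101 + J*K)
P(854, w(-27)) - 158088 = (-101 + 854*(-27)) - 158088 = (-101 - 23058) - 158088 = -23159 - 158088 = -181247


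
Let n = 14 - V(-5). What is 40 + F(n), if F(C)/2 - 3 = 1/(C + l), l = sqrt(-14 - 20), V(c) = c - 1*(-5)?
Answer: 5304/115 - I*sqrt(34)/115 ≈ 46.122 - 0.050704*I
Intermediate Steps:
V(c) = 5 + c (V(c) = c + 5 = 5 + c)
l = I*sqrt(34) (l = sqrt(-34) = I*sqrt(34) ≈ 5.8309*I)
n = 14 (n = 14 - (5 - 5) = 14 - 1*0 = 14 + 0 = 14)
F(C) = 6 + 2/(C + I*sqrt(34))
40 + F(n) = 40 + 2*(1 + 3*14 + 3*I*sqrt(34))/(14 + I*sqrt(34)) = 40 + 2*(1 + 42 + 3*I*sqrt(34))/(14 + I*sqrt(34)) = 40 + 2*(43 + 3*I*sqrt(34))/(14 + I*sqrt(34))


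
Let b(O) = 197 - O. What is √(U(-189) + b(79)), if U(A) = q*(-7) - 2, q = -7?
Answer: √165 ≈ 12.845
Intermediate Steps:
U(A) = 47 (U(A) = -7*(-7) - 2 = 49 - 2 = 47)
√(U(-189) + b(79)) = √(47 + (197 - 1*79)) = √(47 + (197 - 79)) = √(47 + 118) = √165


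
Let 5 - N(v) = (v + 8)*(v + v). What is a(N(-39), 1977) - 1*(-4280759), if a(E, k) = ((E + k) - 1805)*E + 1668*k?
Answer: 12985928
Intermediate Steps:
N(v) = 5 - 2*v*(8 + v) (N(v) = 5 - (v + 8)*(v + v) = 5 - (8 + v)*2*v = 5 - 2*v*(8 + v))
a(E, k) = 1668*k + E*(-1805 + E + k) (a(E, k) = (-1805 + E + k)*E + 1668*k = E*(-1805 + E + k) + 1668*k = 1668*k + E*(-1805 + E + k))
a(N(-39), 1977) - 1*(-4280759) = ((5 - 16*(-39) - 2*(-39)²)² - 1805*(5 - 16*(-39) - 2*(-39)²) + 1668*1977 + (5 - 16*(-39) - 2*(-39)²)*1977) - 1*(-4280759) = ((5 + 624 - 2*1521)² - 1805*(5 + 624 - 2*1521) + 3297636 + (5 + 624 - 2*1521)*1977) + 4280759 = ((5 + 624 - 3042)² - 1805*(5 + 624 - 3042) + 3297636 + (5 + 624 - 3042)*1977) + 4280759 = ((-2413)² - 1805*(-2413) + 3297636 - 2413*1977) + 4280759 = (5822569 + 4355465 + 3297636 - 4770501) + 4280759 = 8705169 + 4280759 = 12985928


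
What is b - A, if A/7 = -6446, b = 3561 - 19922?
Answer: 28761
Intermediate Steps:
b = -16361
A = -45122 (A = 7*(-6446) = -45122)
b - A = -16361 - 1*(-45122) = -16361 + 45122 = 28761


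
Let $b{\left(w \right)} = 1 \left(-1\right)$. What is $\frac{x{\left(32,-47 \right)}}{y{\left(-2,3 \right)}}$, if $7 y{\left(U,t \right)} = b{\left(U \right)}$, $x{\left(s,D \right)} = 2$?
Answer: $-14$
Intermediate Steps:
$b{\left(w \right)} = -1$
$y{\left(U,t \right)} = - \frac{1}{7}$ ($y{\left(U,t \right)} = \frac{1}{7} \left(-1\right) = - \frac{1}{7}$)
$\frac{x{\left(32,-47 \right)}}{y{\left(-2,3 \right)}} = \frac{2}{- \frac{1}{7}} = 2 \left(-7\right) = -14$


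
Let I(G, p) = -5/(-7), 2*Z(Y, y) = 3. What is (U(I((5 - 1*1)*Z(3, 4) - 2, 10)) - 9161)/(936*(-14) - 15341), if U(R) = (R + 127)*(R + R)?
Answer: 439949/1393805 ≈ 0.31565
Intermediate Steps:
Z(Y, y) = 3/2 (Z(Y, y) = (½)*3 = 3/2)
I(G, p) = 5/7 (I(G, p) = -5*(-⅐) = 5/7)
U(R) = 2*R*(127 + R) (U(R) = (127 + R)*(2*R) = 2*R*(127 + R))
(U(I((5 - 1*1)*Z(3, 4) - 2, 10)) - 9161)/(936*(-14) - 15341) = (2*(5/7)*(127 + 5/7) - 9161)/(936*(-14) - 15341) = (2*(5/7)*(894/7) - 9161)/(-13104 - 15341) = (8940/49 - 9161)/(-28445) = -439949/49*(-1/28445) = 439949/1393805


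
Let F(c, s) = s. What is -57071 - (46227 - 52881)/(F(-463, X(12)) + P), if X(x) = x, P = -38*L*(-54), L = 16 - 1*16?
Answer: -113033/2 ≈ -56517.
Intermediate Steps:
L = 0 (L = 16 - 16 = 0)
P = 0 (P = -38*0*(-54) = 0*(-54) = 0)
-57071 - (46227 - 52881)/(F(-463, X(12)) + P) = -57071 - (46227 - 52881)/(12 + 0) = -57071 - (-6654)/12 = -57071 - 1*(-1109/2) = -57071 + 1109/2 = -113033/2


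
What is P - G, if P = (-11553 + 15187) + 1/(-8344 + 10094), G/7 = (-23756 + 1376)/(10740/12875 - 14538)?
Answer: 39558422737867/10918017250 ≈ 3623.2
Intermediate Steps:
G = 67233250/6238867 (G = 7*((-23756 + 1376)/(10740/12875 - 14538)) = 7*(-22380/(10740*(1/12875) - 14538)) = 7*(-22380/(2148/2575 - 14538)) = 7*(-22380/(-37433202/2575)) = 7*(-22380*(-2575/37433202)) = 7*(9604750/6238867) = 67233250/6238867 ≈ 10.777)
P = 6359501/1750 (P = 3634 + 1/1750 = 6359501/1750 ≈ 3634.0)
P - G = 6359501/1750 - 1*67233250/6238867 = 6359501/1750 - 67233250/6238867 = 39558422737867/10918017250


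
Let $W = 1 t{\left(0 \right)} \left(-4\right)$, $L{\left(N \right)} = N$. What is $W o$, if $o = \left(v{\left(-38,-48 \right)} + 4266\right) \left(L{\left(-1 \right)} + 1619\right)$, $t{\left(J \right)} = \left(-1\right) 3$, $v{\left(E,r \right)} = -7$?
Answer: $82692744$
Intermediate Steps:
$t{\left(J \right)} = -3$
$o = 6891062$ ($o = \left(-7 + 4266\right) \left(-1 + 1619\right) = 4259 \cdot 1618 = 6891062$)
$W = 12$ ($W = 1 \left(-3\right) \left(-4\right) = \left(-3\right) \left(-4\right) = 12$)
$W o = 12 \cdot 6891062 = 82692744$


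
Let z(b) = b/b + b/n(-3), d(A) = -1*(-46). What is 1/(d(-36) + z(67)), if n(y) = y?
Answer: 3/74 ≈ 0.040541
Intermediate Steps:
d(A) = 46
z(b) = 1 - b/3 (z(b) = b/b + b/(-3) = 1 + b*(-⅓) = 1 - b/3)
1/(d(-36) + z(67)) = 1/(46 + (1 - ⅓*67)) = 1/(46 + (1 - 67/3)) = 1/(46 - 64/3) = 1/(74/3) = 3/74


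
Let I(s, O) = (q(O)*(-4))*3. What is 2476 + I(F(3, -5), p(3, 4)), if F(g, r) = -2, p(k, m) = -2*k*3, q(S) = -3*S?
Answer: 1828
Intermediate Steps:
p(k, m) = -6*k
I(s, O) = 36*O (I(s, O) = (-3*O*(-4))*3 = (12*O)*3 = 36*O)
2476 + I(F(3, -5), p(3, 4)) = 2476 + 36*(-6*3) = 2476 + 36*(-18) = 2476 - 648 = 1828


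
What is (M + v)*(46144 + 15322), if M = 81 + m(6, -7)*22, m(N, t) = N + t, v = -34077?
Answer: -2090950388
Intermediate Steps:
M = 59 (M = 81 + (6 - 7)*22 = 81 - 1*22 = 81 - 22 = 59)
(M + v)*(46144 + 15322) = (59 - 34077)*(46144 + 15322) = -34018*61466 = -2090950388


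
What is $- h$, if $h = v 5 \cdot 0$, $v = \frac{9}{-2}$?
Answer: $0$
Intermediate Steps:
$v = - \frac{9}{2}$ ($v = 9 \left(- \frac{1}{2}\right) = - \frac{9}{2} \approx -4.5$)
$h = 0$ ($h = \left(- \frac{9}{2}\right) 5 \cdot 0 = \left(- \frac{45}{2}\right) 0 = 0$)
$- h = \left(-1\right) 0 = 0$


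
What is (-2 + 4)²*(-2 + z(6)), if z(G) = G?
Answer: 16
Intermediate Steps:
(-2 + 4)²*(-2 + z(6)) = (-2 + 4)²*(-2 + 6) = 2²*4 = 4*4 = 16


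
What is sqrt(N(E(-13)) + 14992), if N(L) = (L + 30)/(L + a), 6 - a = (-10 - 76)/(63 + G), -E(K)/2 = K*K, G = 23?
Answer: 2*sqrt(410660115)/331 ≈ 122.45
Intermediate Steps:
E(K) = -2*K**2 (E(K) = -2*K*K = -2*K**2)
a = 7 (a = 6 - (-10 - 76)/(63 + 23) = 6 - (-86)/86 = 6 - 1*(-1) = 6 + 1 = 7)
N(L) = (30 + L)/(7 + L) (N(L) = (L + 30)/(L + 7) = (30 + L)/(7 + L))
sqrt(N(E(-13)) + 14992) = sqrt((30 - 2*(-13)**2)/(7 - 2*(-13)**2) + 14992) = sqrt((30 - 2*169)/(7 - 2*169) + 14992) = sqrt((30 - 338)/(7 - 338) + 14992) = sqrt(-308/(-331) + 14992) = sqrt(-1/331*(-308) + 14992) = sqrt(308/331 + 14992) = sqrt(4962660/331) = 2*sqrt(410660115)/331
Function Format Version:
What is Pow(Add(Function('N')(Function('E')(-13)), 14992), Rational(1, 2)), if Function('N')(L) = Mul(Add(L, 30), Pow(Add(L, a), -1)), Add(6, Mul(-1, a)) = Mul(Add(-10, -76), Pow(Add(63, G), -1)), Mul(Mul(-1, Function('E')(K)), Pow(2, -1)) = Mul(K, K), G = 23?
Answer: Mul(Rational(2, 331), Pow(410660115, Rational(1, 2))) ≈ 122.45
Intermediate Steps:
Function('E')(K) = Mul(-2, Pow(K, 2)) (Function('E')(K) = Mul(-2, Mul(K, K)) = Mul(-2, Pow(K, 2)))
a = 7 (a = Add(6, Mul(-1, Mul(Add(-10, -76), Pow(Add(63, 23), -1)))) = Add(6, Mul(-1, Mul(-86, Pow(86, -1)))) = Add(6, Mul(-1, Mul(-86, Rational(1, 86)))) = Add(6, Mul(-1, -1)) = Add(6, 1) = 7)
Function('N')(L) = Mul(Pow(Add(7, L), -1), Add(30, L)) (Function('N')(L) = Mul(Add(L, 30), Pow(Add(L, 7), -1)) = Mul(Add(30, L), Pow(Add(7, L), -1)) = Mul(Pow(Add(7, L), -1), Add(30, L)))
Pow(Add(Function('N')(Function('E')(-13)), 14992), Rational(1, 2)) = Pow(Add(Mul(Pow(Add(7, Mul(-2, Pow(-13, 2))), -1), Add(30, Mul(-2, Pow(-13, 2)))), 14992), Rational(1, 2)) = Pow(Add(Mul(Pow(Add(7, Mul(-2, 169)), -1), Add(30, Mul(-2, 169))), 14992), Rational(1, 2)) = Pow(Add(Mul(Pow(Add(7, -338), -1), Add(30, -338)), 14992), Rational(1, 2)) = Pow(Add(Mul(Pow(-331, -1), -308), 14992), Rational(1, 2)) = Pow(Add(Mul(Rational(-1, 331), -308), 14992), Rational(1, 2)) = Pow(Add(Rational(308, 331), 14992), Rational(1, 2)) = Pow(Rational(4962660, 331), Rational(1, 2)) = Mul(Rational(2, 331), Pow(410660115, Rational(1, 2)))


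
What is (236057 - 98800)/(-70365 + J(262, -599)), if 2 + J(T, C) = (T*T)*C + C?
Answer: -137257/41188722 ≈ -0.0033324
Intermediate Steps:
J(T, C) = -2 + C + C*T**2 (J(T, C) = -2 + ((T*T)*C + C) = -2 + (T**2*C + C) = -2 + (C*T**2 + C) = -2 + (C + C*T**2) = -2 + C + C*T**2)
(236057 - 98800)/(-70365 + J(262, -599)) = (236057 - 98800)/(-70365 + (-2 - 599 - 599*262**2)) = 137257/(-70365 + (-2 - 599 - 599*68644)) = 137257/(-70365 + (-2 - 599 - 41117756)) = 137257/(-70365 - 41118357) = 137257/(-41188722) = 137257*(-1/41188722) = -137257/41188722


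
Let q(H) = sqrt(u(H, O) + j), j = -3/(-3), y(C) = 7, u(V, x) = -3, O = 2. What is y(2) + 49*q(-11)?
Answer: 7 + 49*I*sqrt(2) ≈ 7.0 + 69.297*I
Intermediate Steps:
j = 1 (j = -3*(-1/3) = 1)
q(H) = I*sqrt(2) (q(H) = sqrt(-3 + 1) = sqrt(-2) = I*sqrt(2))
y(2) + 49*q(-11) = 7 + 49*(I*sqrt(2)) = 7 + 49*I*sqrt(2)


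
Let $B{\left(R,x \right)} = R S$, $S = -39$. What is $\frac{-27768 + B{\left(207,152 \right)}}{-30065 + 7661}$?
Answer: $\frac{11947}{7468} \approx 1.5998$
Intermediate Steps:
$B{\left(R,x \right)} = - 39 R$ ($B{\left(R,x \right)} = R \left(-39\right) = - 39 R$)
$\frac{-27768 + B{\left(207,152 \right)}}{-30065 + 7661} = \frac{-27768 - 8073}{-30065 + 7661} = \frac{-27768 - 8073}{-22404} = \left(-35841\right) \left(- \frac{1}{22404}\right) = \frac{11947}{7468}$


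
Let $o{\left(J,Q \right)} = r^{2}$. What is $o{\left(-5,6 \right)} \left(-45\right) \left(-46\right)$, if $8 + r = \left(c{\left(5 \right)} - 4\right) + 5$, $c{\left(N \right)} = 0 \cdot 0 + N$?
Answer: $8280$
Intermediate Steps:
$c{\left(N \right)} = N$ ($c{\left(N \right)} = 0 + N = N$)
$r = -2$ ($r = -8 + \left(\left(5 - 4\right) + 5\right) = -8 + \left(1 + 5\right) = -8 + 6 = -2$)
$o{\left(J,Q \right)} = 4$ ($o{\left(J,Q \right)} = \left(-2\right)^{2} = 4$)
$o{\left(-5,6 \right)} \left(-45\right) \left(-46\right) = 4 \left(-45\right) \left(-46\right) = \left(-180\right) \left(-46\right) = 8280$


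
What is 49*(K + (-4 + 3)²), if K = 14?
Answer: 735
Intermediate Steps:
49*(K + (-4 + 3)²) = 49*(14 + (-4 + 3)²) = 49*(14 + (-1)²) = 49*(14 + 1) = 49*15 = 735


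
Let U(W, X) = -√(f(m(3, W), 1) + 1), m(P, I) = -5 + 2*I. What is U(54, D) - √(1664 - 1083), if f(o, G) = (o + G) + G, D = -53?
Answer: -√106 - √581 ≈ -34.400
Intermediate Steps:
f(o, G) = o + 2*G (f(o, G) = (G + o) + G = o + 2*G)
U(W, X) = -√(-2 + 2*W) (U(W, X) = -√(((-5 + 2*W) + 2*1) + 1) = -√(((-5 + 2*W) + 2) + 1) = -√((-3 + 2*W) + 1) = -√(-2 + 2*W))
U(54, D) - √(1664 - 1083) = -√(-2 + 2*54) - √(1664 - 1083) = -√(-2 + 108) - √581 = -√106 - √581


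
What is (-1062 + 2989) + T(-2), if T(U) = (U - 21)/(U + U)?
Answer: 7731/4 ≈ 1932.8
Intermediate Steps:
T(U) = (-21 + U)/(2*U) (T(U) = (-21 + U)/((2*U)) = (-21 + U)*(1/(2*U)) = (-21 + U)/(2*U))
(-1062 + 2989) + T(-2) = (-1062 + 2989) + (1/2)*(-21 - 2)/(-2) = 1927 + (1/2)*(-1/2)*(-23) = 1927 + 23/4 = 7731/4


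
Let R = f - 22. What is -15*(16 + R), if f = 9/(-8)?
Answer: 855/8 ≈ 106.88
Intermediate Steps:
f = -9/8 (f = 9*(-1/8) = -9/8 ≈ -1.1250)
R = -185/8 (R = -9/8 - 22 = -185/8 ≈ -23.125)
-15*(16 + R) = -15*(16 - 185/8) = -15*(-57/8) = 855/8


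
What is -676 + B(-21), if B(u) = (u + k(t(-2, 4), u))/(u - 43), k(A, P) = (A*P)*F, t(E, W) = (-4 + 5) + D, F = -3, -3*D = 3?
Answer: -43243/64 ≈ -675.67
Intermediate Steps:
D = -1 (D = -⅓*3 = -1)
t(E, W) = 0 (t(E, W) = (-4 + 5) - 1 = 1 - 1 = 0)
k(A, P) = -3*A*P (k(A, P) = (A*P)*(-3) = -3*A*P)
B(u) = u/(-43 + u) (B(u) = (u - 3*0*u)/(u - 43) = (u + 0)/(-43 + u) = u/(-43 + u))
-676 + B(-21) = -676 - 21/(-43 - 21) = -676 - 21/(-64) = -676 - 21*(-1/64) = -676 + 21/64 = -43243/64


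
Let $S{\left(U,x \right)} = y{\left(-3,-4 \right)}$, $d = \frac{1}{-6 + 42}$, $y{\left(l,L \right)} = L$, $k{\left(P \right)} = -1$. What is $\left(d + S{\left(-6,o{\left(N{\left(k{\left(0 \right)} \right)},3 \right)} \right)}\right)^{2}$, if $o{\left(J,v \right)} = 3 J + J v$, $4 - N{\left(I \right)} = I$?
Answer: $\frac{20449}{1296} \approx 15.779$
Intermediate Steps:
$d = \frac{1}{36} \approx 0.027778$
$N{\left(I \right)} = 4 - I$
$S{\left(U,x \right)} = -4$
$\left(d + S{\left(-6,o{\left(N{\left(k{\left(0 \right)} \right)},3 \right)} \right)}\right)^{2} = \left(\frac{1}{36} - 4\right)^{2} = \left(- \frac{143}{36}\right)^{2} = \frac{20449}{1296}$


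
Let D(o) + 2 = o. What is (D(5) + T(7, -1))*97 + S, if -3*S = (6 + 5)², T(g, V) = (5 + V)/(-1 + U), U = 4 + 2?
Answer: 4924/15 ≈ 328.27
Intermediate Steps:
D(o) = -2 + o
U = 6
T(g, V) = 1 + V/5 (T(g, V) = (5 + V)/(-1 + 6) = (5 + V)/5 = (5 + V)*(⅕) = 1 + V/5)
S = -121/3 (S = -(6 + 5)²/3 = -⅓*11² = -⅓*121 = -121/3 ≈ -40.333)
(D(5) + T(7, -1))*97 + S = ((-2 + 5) + (1 + (⅕)*(-1)))*97 - 121/3 = (3 + (1 - ⅕))*97 - 121/3 = (3 + ⅘)*97 - 121/3 = (19/5)*97 - 121/3 = 1843/5 - 121/3 = 4924/15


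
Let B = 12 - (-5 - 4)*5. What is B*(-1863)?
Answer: -106191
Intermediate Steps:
B = 57 (B = 12 - (-9)*5 = 12 - 1*(-45) = 12 + 45 = 57)
B*(-1863) = 57*(-1863) = -106191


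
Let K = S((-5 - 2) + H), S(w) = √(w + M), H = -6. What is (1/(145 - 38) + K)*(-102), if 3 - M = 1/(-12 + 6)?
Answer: -102/107 - 17*I*√354 ≈ -0.95327 - 319.85*I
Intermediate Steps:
M = 19/6 (M = 3 - 1/(-12 + 6) = 3 - 1/(-6) = 3 - 1*(-⅙) = 3 + ⅙ = 19/6 ≈ 3.1667)
S(w) = √(19/6 + w) (S(w) = √(w + 19/6) = √(19/6 + w))
K = I*√354/6 (K = √(114 + 36*((-5 - 2) - 6))/6 = √(114 + 36*(-7 - 6))/6 = √(114 + 36*(-13))/6 = √(114 - 468)/6 = √(-354)/6 = (I*√354)/6 = I*√354/6 ≈ 3.1358*I)
(1/(145 - 38) + K)*(-102) = (1/(145 - 38) + I*√354/6)*(-102) = (1/107 + I*√354/6)*(-102) = -102/107 - 17*I*√354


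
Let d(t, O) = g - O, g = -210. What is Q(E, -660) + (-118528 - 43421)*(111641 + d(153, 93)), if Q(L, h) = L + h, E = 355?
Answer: -18031078067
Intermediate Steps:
d(t, O) = -210 - O
Q(E, -660) + (-118528 - 43421)*(111641 + d(153, 93)) = (355 - 660) + (-118528 - 43421)*(111641 + (-210 - 1*93)) = -305 - 161949*(111641 + (-210 - 93)) = -305 - 161949*(111641 - 303) = -305 - 161949*111338 = -305 - 18031077762 = -18031078067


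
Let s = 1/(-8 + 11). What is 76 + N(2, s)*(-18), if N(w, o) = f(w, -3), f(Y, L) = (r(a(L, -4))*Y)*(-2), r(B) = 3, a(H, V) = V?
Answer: 292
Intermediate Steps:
s = ⅓ (s = 1/3 = ⅓ ≈ 0.33333)
f(Y, L) = -6*Y (f(Y, L) = (3*Y)*(-2) = -6*Y)
N(w, o) = -6*w
76 + N(2, s)*(-18) = 76 - 6*2*(-18) = 76 - 12*(-18) = 76 + 216 = 292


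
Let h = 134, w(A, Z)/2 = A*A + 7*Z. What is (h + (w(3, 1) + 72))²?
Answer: 56644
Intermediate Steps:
w(A, Z) = 2*A² + 14*Z (w(A, Z) = 2*(A*A + 7*Z) = 2*(A² + 7*Z) = 2*A² + 14*Z)
(h + (w(3, 1) + 72))² = (134 + ((2*3² + 14*1) + 72))² = (134 + ((2*9 + 14) + 72))² = (134 + ((18 + 14) + 72))² = (134 + (32 + 72))² = (134 + 104)² = 238² = 56644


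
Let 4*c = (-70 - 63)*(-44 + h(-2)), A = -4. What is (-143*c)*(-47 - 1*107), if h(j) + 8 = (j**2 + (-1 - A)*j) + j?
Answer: 41004964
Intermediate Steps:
h(j) = -8 + j**2 + 4*j (h(j) = -8 + ((j**2 + (-1 - 1*(-4))*j) + j) = -8 + ((j**2 + (-1 + 4)*j) + j) = -8 + ((j**2 + 3*j) + j) = -8 + (j**2 + 4*j) = -8 + j**2 + 4*j)
c = 1862 (c = ((-70 - 63)*(-44 + (-8 + (-2)**2 + 4*(-2))))/4 = (-133*(-44 + (-8 + 4 - 8)))/4 = (-133*(-44 - 12))/4 = (-133*(-56))/4 = (1/4)*7448 = 1862)
(-143*c)*(-47 - 1*107) = (-143*1862)*(-47 - 1*107) = -266266*(-47 - 107) = -266266*(-154) = 41004964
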